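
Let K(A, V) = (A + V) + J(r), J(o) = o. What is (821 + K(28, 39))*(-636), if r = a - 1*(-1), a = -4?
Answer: -562860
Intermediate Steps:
r = -3 (r = -4 - 1*(-1) = -4 + 1 = -3)
K(A, V) = -3 + A + V (K(A, V) = (A + V) - 3 = -3 + A + V)
(821 + K(28, 39))*(-636) = (821 + (-3 + 28 + 39))*(-636) = (821 + 64)*(-636) = 885*(-636) = -562860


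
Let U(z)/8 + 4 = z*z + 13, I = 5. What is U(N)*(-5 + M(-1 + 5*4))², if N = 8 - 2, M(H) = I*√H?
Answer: 180000 - 18000*√19 ≈ 1.0154e+5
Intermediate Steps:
M(H) = 5*√H
N = 6
U(z) = 72 + 8*z² (U(z) = -32 + 8*(z*z + 13) = -32 + 8*(z² + 13) = -32 + 8*(13 + z²) = -32 + (104 + 8*z²) = 72 + 8*z²)
U(N)*(-5 + M(-1 + 5*4))² = (72 + 8*6²)*(-5 + 5*√(-1 + 5*4))² = (72 + 8*36)*(-5 + 5*√(-1 + 20))² = (72 + 288)*(-5 + 5*√19)² = 360*(-5 + 5*√19)²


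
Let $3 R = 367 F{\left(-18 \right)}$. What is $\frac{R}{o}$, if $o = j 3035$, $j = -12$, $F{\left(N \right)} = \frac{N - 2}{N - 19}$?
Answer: $- \frac{367}{202131} \approx -0.0018157$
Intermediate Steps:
$F{\left(N \right)} = \frac{-2 + N}{-19 + N}$
$R = \frac{7340}{111}$ ($R = \frac{367 \frac{-2 - 18}{-19 - 18}}{3} = \frac{367 \frac{1}{-37} \left(-20\right)}{3} = \frac{367 \left(\left(- \frac{1}{37}\right) \left(-20\right)\right)}{3} = \frac{367 \cdot \frac{20}{37}}{3} = \frac{1}{3} \cdot \frac{7340}{37} = \frac{7340}{111} \approx 66.126$)
$o = -36420$ ($o = \left(-12\right) 3035 = -36420$)
$\frac{R}{o} = \frac{7340}{111 \left(-36420\right)} = \frac{7340}{111} \left(- \frac{1}{36420}\right) = - \frac{367}{202131}$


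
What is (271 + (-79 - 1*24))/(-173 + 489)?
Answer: 42/79 ≈ 0.53165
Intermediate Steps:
(271 + (-79 - 1*24))/(-173 + 489) = (271 + (-79 - 24))/316 = (271 - 103)*(1/316) = 168*(1/316) = 42/79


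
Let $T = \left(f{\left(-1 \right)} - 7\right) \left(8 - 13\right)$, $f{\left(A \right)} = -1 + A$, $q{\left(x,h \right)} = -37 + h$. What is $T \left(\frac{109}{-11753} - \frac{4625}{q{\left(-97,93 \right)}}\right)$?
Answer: $- \frac{349481115}{94024} \approx -3716.9$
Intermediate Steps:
$T = 45$ ($T = \left(\left(-1 - 1\right) - 7\right) \left(8 - 13\right) = \left(-2 - 7\right) \left(-5\right) = \left(-9\right) \left(-5\right) = 45$)
$T \left(\frac{109}{-11753} - \frac{4625}{q{\left(-97,93 \right)}}\right) = 45 \left(\frac{109}{-11753} - \frac{4625}{-37 + 93}\right) = 45 \left(109 \left(- \frac{1}{11753}\right) - \frac{4625}{56}\right) = 45 \left(- \frac{109}{11753} - \frac{4625}{56}\right) = 45 \left(- \frac{7766247}{94024}\right) = - \frac{349481115}{94024}$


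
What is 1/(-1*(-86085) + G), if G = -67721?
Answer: 1/18364 ≈ 5.4454e-5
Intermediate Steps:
1/(-1*(-86085) + G) = 1/(-1*(-86085) - 67721) = 1/(86085 - 67721) = 1/18364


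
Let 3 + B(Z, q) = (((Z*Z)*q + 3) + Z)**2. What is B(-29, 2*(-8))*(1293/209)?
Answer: 235021267053/209 ≈ 1.1245e+9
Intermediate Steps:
B(Z, q) = -3 + (3 + Z + q*Z**2)**2 (B(Z, q) = -3 + (((Z*Z)*q + 3) + Z)**2 = -3 + ((Z**2*q + 3) + Z)**2 = -3 + ((q*Z**2 + 3) + Z)**2 = -3 + ((3 + q*Z**2) + Z)**2 = -3 + (3 + Z + q*Z**2)**2)
B(-29, 2*(-8))*(1293/209) = (-3 + (3 - 29 + (2*(-8))*(-29)**2)**2)*(1293/209) = (-3 + (3 - 29 - 16*841)**2)*(1293*(1/209)) = (-3 + (3 - 29 - 13456)**2)*(1293/209) = (-3 + (-13482)**2)*(1293/209) = (-3 + 181764324)*(1293/209) = 181764321*(1293/209) = 235021267053/209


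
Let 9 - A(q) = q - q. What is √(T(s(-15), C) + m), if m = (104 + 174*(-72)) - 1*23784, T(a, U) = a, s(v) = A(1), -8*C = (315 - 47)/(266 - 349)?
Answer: I*√36199 ≈ 190.26*I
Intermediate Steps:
A(q) = 9 (A(q) = 9 - (q - q) = 9 - 1*0 = 9 + 0 = 9)
C = 67/166 (C = -(315 - 47)/(8*(266 - 349)) = -67/(2*(-83)) = -67*(-1)/(2*83) = -⅛*(-268/83) = 67/166 ≈ 0.40361)
s(v) = 9
m = -36208 (m = (104 - 12528) - 23784 = -12424 - 23784 = -36208)
√(T(s(-15), C) + m) = √(9 - 36208) = √(-36199) = I*√36199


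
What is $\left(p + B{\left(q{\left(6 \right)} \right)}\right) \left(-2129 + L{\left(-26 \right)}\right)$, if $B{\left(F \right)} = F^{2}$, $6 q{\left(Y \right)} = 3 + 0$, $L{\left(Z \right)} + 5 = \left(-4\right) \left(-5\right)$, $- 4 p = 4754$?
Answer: $\frac{5023921}{2} \approx 2.512 \cdot 10^{6}$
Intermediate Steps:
$p = - \frac{2377}{2}$ ($p = \left(- \frac{1}{4}\right) 4754 = - \frac{2377}{2} \approx -1188.5$)
$L{\left(Z \right)} = 15$ ($L{\left(Z \right)} = -5 - -20 = -5 + 20 = 15$)
$q{\left(Y \right)} = \frac{1}{2}$ ($q{\left(Y \right)} = \frac{3 + 0}{6} = \frac{1}{6} \cdot 3 = \frac{1}{2}$)
$\left(p + B{\left(q{\left(6 \right)} \right)}\right) \left(-2129 + L{\left(-26 \right)}\right) = \left(- \frac{2377}{2} + \left(\frac{1}{2}\right)^{2}\right) \left(-2129 + 15\right) = \left(- \frac{2377}{2} + \frac{1}{4}\right) \left(-2114\right) = \left(- \frac{4753}{4}\right) \left(-2114\right) = \frac{5023921}{2}$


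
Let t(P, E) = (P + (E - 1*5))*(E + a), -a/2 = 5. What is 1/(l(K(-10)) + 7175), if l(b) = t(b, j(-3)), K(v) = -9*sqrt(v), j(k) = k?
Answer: 7279/53120731 - 117*I*sqrt(10)/53120731 ≈ 0.00013703 - 6.965e-6*I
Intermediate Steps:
a = -10 (a = -2*5 = -10)
t(P, E) = (-10 + E)*(-5 + E + P) (t(P, E) = (P + (E - 1*5))*(E - 10) = (P + (E - 5))*(-10 + E) = (P + (-5 + E))*(-10 + E) = (-5 + E + P)*(-10 + E) = (-10 + E)*(-5 + E + P))
l(b) = 104 - 13*b (l(b) = 50 + (-3)**2 - 15*(-3) - 10*b - 3*b = 50 + 9 + 45 - 10*b - 3*b = 104 - 13*b)
1/(l(K(-10)) + 7175) = 1/((104 - (-117)*sqrt(-10)) + 7175) = 1/((104 - (-117)*I*sqrt(10)) + 7175) = 1/((104 + 117*I*sqrt(10)) + 7175) = 1/(7279 + 117*I*sqrt(10))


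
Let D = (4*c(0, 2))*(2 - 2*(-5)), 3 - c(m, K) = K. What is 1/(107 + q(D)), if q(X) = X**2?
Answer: 1/2411 ≈ 0.00041477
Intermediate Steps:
c(m, K) = 3 - K
D = 48 (D = (4*(3 - 1*2))*(2 - 2*(-5)) = (4*(3 - 2))*(2 + 10) = (4*1)*12 = 4*12 = 48)
1/(107 + q(D)) = 1/(107 + 48**2) = 1/(107 + 2304) = 1/2411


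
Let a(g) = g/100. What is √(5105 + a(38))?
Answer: √510538/10 ≈ 71.452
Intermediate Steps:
a(g) = g/100 (a(g) = g*(1/100) = g/100)
√(5105 + a(38)) = √(5105 + (1/100)*38) = √(5105 + 19/50) = √(255269/50) = √510538/10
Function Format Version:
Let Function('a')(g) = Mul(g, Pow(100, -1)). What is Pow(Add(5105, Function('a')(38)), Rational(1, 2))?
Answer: Mul(Rational(1, 10), Pow(510538, Rational(1, 2))) ≈ 71.452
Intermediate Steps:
Function('a')(g) = Mul(Rational(1, 100), g) (Function('a')(g) = Mul(g, Rational(1, 100)) = Mul(Rational(1, 100), g))
Pow(Add(5105, Function('a')(38)), Rational(1, 2)) = Pow(Add(5105, Mul(Rational(1, 100), 38)), Rational(1, 2)) = Pow(Add(5105, Rational(19, 50)), Rational(1, 2)) = Pow(Rational(255269, 50), Rational(1, 2)) = Mul(Rational(1, 10), Pow(510538, Rational(1, 2)))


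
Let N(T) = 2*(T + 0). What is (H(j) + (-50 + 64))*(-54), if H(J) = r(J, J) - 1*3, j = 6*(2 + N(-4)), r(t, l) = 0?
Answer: -594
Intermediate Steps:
N(T) = 2*T
j = -36 (j = 6*(2 + 2*(-4)) = 6*(2 - 8) = 6*(-6) = -36)
H(J) = -3 (H(J) = 0 - 1*3 = 0 - 3 = -3)
(H(j) + (-50 + 64))*(-54) = (-3 + (-50 + 64))*(-54) = (-3 + 14)*(-54) = 11*(-54) = -594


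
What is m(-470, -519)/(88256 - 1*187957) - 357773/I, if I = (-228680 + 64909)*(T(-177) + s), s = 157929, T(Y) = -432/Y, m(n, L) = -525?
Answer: 114751460512376/21734971942688115 ≈ 0.0052796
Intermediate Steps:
I = -1526010808305/59 (I = (-228680 + 64909)*(-432/(-177) + 157929) = -163771*(-432*(-1/177) + 157929) = -163771*(144/59 + 157929) = -163771*9317955/59 = -1526010808305/59 ≈ -2.5865e+10)
m(-470, -519)/(88256 - 1*187957) - 357773/I = -525/(88256 - 1*187957) - 357773/(-1526010808305/59) = -525/(88256 - 187957) - 357773*(-59/1526010808305) = -525/(-99701) + 21108607/1526010808305 = -525*(-1/99701) + 21108607/1526010808305 = 75/14243 + 21108607/1526010808305 = 114751460512376/21734971942688115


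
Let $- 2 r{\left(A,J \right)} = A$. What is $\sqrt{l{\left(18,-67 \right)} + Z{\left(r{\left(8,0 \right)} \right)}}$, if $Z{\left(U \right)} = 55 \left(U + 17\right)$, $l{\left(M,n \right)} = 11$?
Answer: $11 \sqrt{6} \approx 26.944$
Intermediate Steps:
$r{\left(A,J \right)} = - \frac{A}{2}$
$Z{\left(U \right)} = 935 + 55 U$ ($Z{\left(U \right)} = 55 \left(17 + U\right) = 935 + 55 U$)
$\sqrt{l{\left(18,-67 \right)} + Z{\left(r{\left(8,0 \right)} \right)}} = \sqrt{11 + \left(935 + 55 \left(\left(- \frac{1}{2}\right) 8\right)\right)} = \sqrt{11 + \left(935 + 55 \left(-4\right)\right)} = \sqrt{11 + \left(935 - 220\right)} = \sqrt{11 + 715} = \sqrt{726} = 11 \sqrt{6}$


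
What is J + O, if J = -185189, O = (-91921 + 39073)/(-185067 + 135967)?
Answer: -2273181763/12275 ≈ -1.8519e+5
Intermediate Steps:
O = 13212/12275 (O = -52848/(-49100) = -52848*(-1/49100) = 13212/12275 ≈ 1.0763)
J + O = -185189 + 13212/12275 = -2273181763/12275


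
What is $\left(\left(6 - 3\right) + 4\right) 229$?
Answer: $1603$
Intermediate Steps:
$\left(\left(6 - 3\right) + 4\right) 229 = \left(3 + 4\right) 229 = 7 \cdot 229 = 1603$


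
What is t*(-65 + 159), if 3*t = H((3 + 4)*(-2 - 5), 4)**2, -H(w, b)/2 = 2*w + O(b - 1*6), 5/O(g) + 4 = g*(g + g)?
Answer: 2346381/2 ≈ 1.1732e+6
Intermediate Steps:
O(g) = 5/(-4 + 2*g**2) (O(g) = 5/(-4 + g*(g + g)) = 5/(-4 + g*(2*g)) = 5/(-4 + 2*g**2))
H(w, b) = -5/(-2 + (-6 + b)**2) - 4*w (H(w, b) = -2*(2*w + 5/(2*(-2 + (b - 1*6)**2))) = -2*(2*w + 5/(2*(-2 + (b - 6)**2))) = -2*(2*w + 5/(2*(-2 + (-6 + b)**2))) = -5/(-2 + (-6 + b)**2) - 4*w)
t = 49923/4 (t = ((-5 - 4*(3 + 4)*(-2 - 5)*(-2 + (-6 + 4)**2))/(-2 + (-6 + 4)**2))**2/3 = ((-5 - 4*7*(-7)*(-2 + (-2)**2))/(-2 + (-2)**2))**2/3 = ((-5 - 4*(-49)*(-2 + 4))/(-2 + 4))**2/3 = ((-5 - 4*(-49)*2)/2)**2/3 = ((-5 + 392)/2)**2/3 = ((1/2)*387)**2/3 = (387/2)**2/3 = (1/3)*(149769/4) = 49923/4 ≈ 12481.)
t*(-65 + 159) = 49923*(-65 + 159)/4 = (49923/4)*94 = 2346381/2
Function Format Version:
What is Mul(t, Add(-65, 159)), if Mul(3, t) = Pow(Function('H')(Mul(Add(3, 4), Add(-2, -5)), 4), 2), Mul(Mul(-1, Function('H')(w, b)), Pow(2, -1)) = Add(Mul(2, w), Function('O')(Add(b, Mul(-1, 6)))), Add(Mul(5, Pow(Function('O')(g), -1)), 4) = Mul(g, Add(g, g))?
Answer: Rational(2346381, 2) ≈ 1.1732e+6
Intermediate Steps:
Function('O')(g) = Mul(5, Pow(Add(-4, Mul(2, Pow(g, 2))), -1)) (Function('O')(g) = Mul(5, Pow(Add(-4, Mul(g, Add(g, g))), -1)) = Mul(5, Pow(Add(-4, Mul(g, Mul(2, g))), -1)) = Mul(5, Pow(Add(-4, Mul(2, Pow(g, 2))), -1)))
Function('H')(w, b) = Add(Mul(-5, Pow(Add(-2, Pow(Add(-6, b), 2)), -1)), Mul(-4, w)) (Function('H')(w, b) = Mul(-2, Add(Mul(2, w), Mul(Rational(5, 2), Pow(Add(-2, Pow(Add(b, Mul(-1, 6)), 2)), -1)))) = Mul(-2, Add(Mul(2, w), Mul(Rational(5, 2), Pow(Add(-2, Pow(Add(b, -6), 2)), -1)))) = Mul(-2, Add(Mul(2, w), Mul(Rational(5, 2), Pow(Add(-2, Pow(Add(-6, b), 2)), -1)))) = Add(Mul(-5, Pow(Add(-2, Pow(Add(-6, b), 2)), -1)), Mul(-4, w)))
t = Rational(49923, 4) (t = Mul(Rational(1, 3), Pow(Mul(Pow(Add(-2, Pow(Add(-6, 4), 2)), -1), Add(-5, Mul(-4, Mul(Add(3, 4), Add(-2, -5)), Add(-2, Pow(Add(-6, 4), 2))))), 2)) = Mul(Rational(1, 3), Pow(Mul(Pow(Add(-2, Pow(-2, 2)), -1), Add(-5, Mul(-4, Mul(7, -7), Add(-2, Pow(-2, 2))))), 2)) = Mul(Rational(1, 3), Pow(Mul(Pow(Add(-2, 4), -1), Add(-5, Mul(-4, -49, Add(-2, 4)))), 2)) = Mul(Rational(1, 3), Pow(Mul(Pow(2, -1), Add(-5, Mul(-4, -49, 2))), 2)) = Mul(Rational(1, 3), Pow(Mul(Rational(1, 2), Add(-5, 392)), 2)) = Mul(Rational(1, 3), Pow(Mul(Rational(1, 2), 387), 2)) = Mul(Rational(1, 3), Pow(Rational(387, 2), 2)) = Mul(Rational(1, 3), Rational(149769, 4)) = Rational(49923, 4) ≈ 12481.)
Mul(t, Add(-65, 159)) = Mul(Rational(49923, 4), Add(-65, 159)) = Mul(Rational(49923, 4), 94) = Rational(2346381, 2)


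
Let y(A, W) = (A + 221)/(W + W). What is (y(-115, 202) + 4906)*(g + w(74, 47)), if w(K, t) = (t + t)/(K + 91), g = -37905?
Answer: -413223296401/2222 ≈ -1.8597e+8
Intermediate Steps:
y(A, W) = (221 + A)/(2*W) (y(A, W) = (221 + A)/((2*W)) = (221 + A)*(1/(2*W)) = (221 + A)/(2*W))
w(K, t) = 2*t/(91 + K) (w(K, t) = (2*t)/(91 + K) = 2*t/(91 + K))
(y(-115, 202) + 4906)*(g + w(74, 47)) = ((1/2)*(221 - 115)/202 + 4906)*(-37905 + 2*47/(91 + 74)) = ((1/2)*(1/202)*106 + 4906)*(-37905 + 2*47/165) = (53/202 + 4906)*(-37905 + 2*47*(1/165)) = 991065*(-37905 + 94/165)/202 = (991065/202)*(-6254231/165) = -413223296401/2222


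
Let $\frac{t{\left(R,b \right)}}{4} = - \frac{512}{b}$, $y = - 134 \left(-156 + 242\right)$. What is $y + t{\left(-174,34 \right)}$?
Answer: $- \frac{196932}{17} \approx -11584.0$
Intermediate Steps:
$y = -11524$ ($y = \left(-134\right) 86 = -11524$)
$t{\left(R,b \right)} = - \frac{2048}{b}$ ($t{\left(R,b \right)} = 4 \left(- \frac{512}{b}\right) = - \frac{2048}{b}$)
$y + t{\left(-174,34 \right)} = -11524 - \frac{2048}{34} = -11524 - \frac{1024}{17} = - \frac{196932}{17}$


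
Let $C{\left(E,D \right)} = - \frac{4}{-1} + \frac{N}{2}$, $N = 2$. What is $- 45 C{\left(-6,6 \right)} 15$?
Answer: $-3375$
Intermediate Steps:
$C{\left(E,D \right)} = 5$ ($C{\left(E,D \right)} = - \frac{4}{-1} + \frac{2}{2} = \left(-4\right) \left(-1\right) + 2 \cdot \frac{1}{2} = 4 + 1 = 5$)
$- 45 C{\left(-6,6 \right)} 15 = \left(-45\right) 5 \cdot 15 = \left(-225\right) 15 = -3375$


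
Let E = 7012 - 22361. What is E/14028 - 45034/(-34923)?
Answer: 4557325/23328564 ≈ 0.19535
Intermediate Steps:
E = -15349
E/14028 - 45034/(-34923) = -15349/14028 - 45034/(-34923) = -15349*1/14028 - 45034*(-1/34923) = -15349/14028 + 45034/34923 = 4557325/23328564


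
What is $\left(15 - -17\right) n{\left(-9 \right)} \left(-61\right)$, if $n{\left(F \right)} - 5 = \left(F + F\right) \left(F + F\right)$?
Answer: $-642208$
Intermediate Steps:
$n{\left(F \right)} = 5 + 4 F^{2}$ ($n{\left(F \right)} = 5 + \left(F + F\right) \left(F + F\right) = 5 + 2 F 2 F = 5 + 4 F^{2}$)
$\left(15 - -17\right) n{\left(-9 \right)} \left(-61\right) = \left(15 - -17\right) \left(5 + 4 \left(-9\right)^{2}\right) \left(-61\right) = \left(15 + 17\right) \left(5 + 4 \cdot 81\right) \left(-61\right) = 32 \left(5 + 324\right) \left(-61\right) = 32 \cdot 329 \left(-61\right) = 10528 \left(-61\right) = -642208$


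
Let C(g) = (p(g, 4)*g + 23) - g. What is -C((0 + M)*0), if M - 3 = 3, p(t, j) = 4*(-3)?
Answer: -23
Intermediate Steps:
p(t, j) = -12
M = 6 (M = 3 + 3 = 6)
C(g) = 23 - 13*g (C(g) = (-12*g + 23) - g = (23 - 12*g) - g = 23 - 13*g)
-C((0 + M)*0) = -(23 - 13*(0 + 6)*0) = -(23 - 78*0) = -(23 - 13*0) = -(23 + 0) = -1*23 = -23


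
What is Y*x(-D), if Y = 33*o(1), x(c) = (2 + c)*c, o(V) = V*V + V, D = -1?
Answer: 198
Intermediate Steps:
o(V) = V + V² (o(V) = V² + V = V + V²)
x(c) = c*(2 + c)
Y = 66 (Y = 33*(1*(1 + 1)) = 33*(1*2) = 33*2 = 66)
Y*x(-D) = 66*((-1*(-1))*(2 - 1*(-1))) = 66*(1*(2 + 1)) = 66*(1*3) = 66*3 = 198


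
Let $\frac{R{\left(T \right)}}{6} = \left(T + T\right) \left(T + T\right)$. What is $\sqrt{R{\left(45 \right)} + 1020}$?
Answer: $2 \sqrt{12405} \approx 222.76$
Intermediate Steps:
$R{\left(T \right)} = 24 T^{2}$ ($R{\left(T \right)} = 6 \left(T + T\right) \left(T + T\right) = 6 \cdot 2 T 2 T = 6 \cdot 4 T^{2} = 24 T^{2}$)
$\sqrt{R{\left(45 \right)} + 1020} = \sqrt{24 \cdot 45^{2} + 1020} = \sqrt{24 \cdot 2025 + 1020} = \sqrt{48600 + 1020} = \sqrt{49620} = 2 \sqrt{12405}$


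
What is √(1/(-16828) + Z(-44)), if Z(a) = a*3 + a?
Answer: 3*I*√1384443767/8414 ≈ 13.266*I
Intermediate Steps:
Z(a) = 4*a (Z(a) = 3*a + a = 4*a)
√(1/(-16828) + Z(-44)) = √(1/(-16828) + 4*(-44)) = √(-1/16828 - 176) = √(-2961729/16828) = 3*I*√1384443767/8414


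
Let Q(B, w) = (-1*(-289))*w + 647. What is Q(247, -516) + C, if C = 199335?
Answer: 50858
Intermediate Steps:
Q(B, w) = 647 + 289*w (Q(B, w) = 289*w + 647 = 647 + 289*w)
Q(247, -516) + C = (647 + 289*(-516)) + 199335 = (647 - 149124) + 199335 = -148477 + 199335 = 50858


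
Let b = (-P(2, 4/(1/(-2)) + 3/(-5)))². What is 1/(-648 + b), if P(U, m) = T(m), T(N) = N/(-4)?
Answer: -400/257351 ≈ -0.0015543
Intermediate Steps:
T(N) = -N/4 (T(N) = N*(-¼) = -N/4)
P(U, m) = -m/4
b = 1849/400 (b = (-(-1)*(4/(1/(-2)) + 3/(-5))/4)² = (-(-1)*(4/(-½) + 3*(-⅕))/4)² = (-(-1)*(4*(-2) - ⅗)/4)² = (-(-1)*(-8 - ⅗)/4)² = (-(-1)*(-43)/(4*5))² = (-1*43/20)² = (-43/20)² = 1849/400 ≈ 4.6225)
1/(-648 + b) = 1/(-648 + 1849/400) = 1/(-257351/400) = -400/257351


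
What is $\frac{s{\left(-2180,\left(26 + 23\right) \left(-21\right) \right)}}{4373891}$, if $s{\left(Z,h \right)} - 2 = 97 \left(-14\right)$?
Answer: $- \frac{12}{38707} \approx -0.00031002$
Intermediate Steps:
$s{\left(Z,h \right)} = -1356$ ($s{\left(Z,h \right)} = 2 + 97 \left(-14\right) = 2 - 1358 = -1356$)
$\frac{s{\left(-2180,\left(26 + 23\right) \left(-21\right) \right)}}{4373891} = - \frac{1356}{4373891} = \left(-1356\right) \frac{1}{4373891} = - \frac{12}{38707}$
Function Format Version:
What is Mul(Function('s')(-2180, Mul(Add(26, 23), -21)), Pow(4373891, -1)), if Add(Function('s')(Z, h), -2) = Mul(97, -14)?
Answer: Rational(-12, 38707) ≈ -0.00031002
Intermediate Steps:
Function('s')(Z, h) = -1356 (Function('s')(Z, h) = Add(2, Mul(97, -14)) = Add(2, -1358) = -1356)
Mul(Function('s')(-2180, Mul(Add(26, 23), -21)), Pow(4373891, -1)) = Mul(-1356, Pow(4373891, -1)) = Mul(-1356, Rational(1, 4373891)) = Rational(-12, 38707)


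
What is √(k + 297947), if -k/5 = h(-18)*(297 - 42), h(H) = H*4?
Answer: √389747 ≈ 624.30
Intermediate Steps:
h(H) = 4*H
k = 91800 (k = -5*4*(-18)*(297 - 42) = -(-360)*255 = -5*(-18360) = 91800)
√(k + 297947) = √(91800 + 297947) = √389747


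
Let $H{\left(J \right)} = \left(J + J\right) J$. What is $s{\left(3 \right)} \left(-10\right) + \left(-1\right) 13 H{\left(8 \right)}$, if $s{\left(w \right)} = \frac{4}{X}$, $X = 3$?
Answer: $- \frac{5032}{3} \approx -1677.3$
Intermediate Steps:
$s{\left(w \right)} = \frac{4}{3}$
$H{\left(J \right)} = 2 J^{2}$ ($H{\left(J \right)} = 2 J J = 2 J^{2}$)
$s{\left(3 \right)} \left(-10\right) + \left(-1\right) 13 H{\left(8 \right)} = \frac{4}{3} \left(-10\right) + \left(-1\right) 13 \cdot 2 \cdot 8^{2} = - \frac{40}{3} - 13 \cdot 2 \cdot 64 = - \frac{40}{3} - 1664 = - \frac{5032}{3}$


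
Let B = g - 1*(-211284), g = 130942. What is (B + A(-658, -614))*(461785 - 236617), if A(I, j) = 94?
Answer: 77079509760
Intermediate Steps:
B = 342226 (B = 130942 - 1*(-211284) = 130942 + 211284 = 342226)
(B + A(-658, -614))*(461785 - 236617) = (342226 + 94)*(461785 - 236617) = 342320*225168 = 77079509760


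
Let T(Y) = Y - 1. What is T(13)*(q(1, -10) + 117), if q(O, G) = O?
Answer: 1416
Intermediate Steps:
T(Y) = -1 + Y
T(13)*(q(1, -10) + 117) = (-1 + 13)*(1 + 117) = 12*118 = 1416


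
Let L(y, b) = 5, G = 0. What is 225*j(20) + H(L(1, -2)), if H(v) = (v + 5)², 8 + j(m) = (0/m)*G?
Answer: -1700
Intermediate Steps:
j(m) = -8 (j(m) = -8 + (0/m)*0 = -8 + 0*0 = -8 + 0 = -8)
H(v) = (5 + v)²
225*j(20) + H(L(1, -2)) = 225*(-8) + (5 + 5)² = -1800 + 10² = -1800 + 100 = -1700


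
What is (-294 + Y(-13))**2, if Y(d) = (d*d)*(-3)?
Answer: 641601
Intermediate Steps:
Y(d) = -3*d**2 (Y(d) = d**2*(-3) = -3*d**2)
(-294 + Y(-13))**2 = (-294 - 3*(-13)**2)**2 = (-294 - 3*169)**2 = (-294 - 507)**2 = (-801)**2 = 641601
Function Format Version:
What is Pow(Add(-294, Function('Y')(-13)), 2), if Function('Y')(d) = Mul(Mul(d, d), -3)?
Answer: 641601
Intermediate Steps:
Function('Y')(d) = Mul(-3, Pow(d, 2)) (Function('Y')(d) = Mul(Pow(d, 2), -3) = Mul(-3, Pow(d, 2)))
Pow(Add(-294, Function('Y')(-13)), 2) = Pow(Add(-294, Mul(-3, Pow(-13, 2))), 2) = Pow(Add(-294, Mul(-3, 169)), 2) = Pow(Add(-294, -507), 2) = Pow(-801, 2) = 641601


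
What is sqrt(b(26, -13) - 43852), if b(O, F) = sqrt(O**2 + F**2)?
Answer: sqrt(-43852 + 13*sqrt(5)) ≈ 209.34*I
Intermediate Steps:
b(O, F) = sqrt(F**2 + O**2)
sqrt(b(26, -13) - 43852) = sqrt(sqrt((-13)**2 + 26**2) - 43852) = sqrt(sqrt(169 + 676) - 43852) = sqrt(sqrt(845) - 43852) = sqrt(13*sqrt(5) - 43852) = sqrt(-43852 + 13*sqrt(5))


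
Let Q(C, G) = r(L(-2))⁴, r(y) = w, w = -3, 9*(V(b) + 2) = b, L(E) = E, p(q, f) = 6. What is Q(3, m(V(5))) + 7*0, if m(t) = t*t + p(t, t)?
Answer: 81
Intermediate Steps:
V(b) = -2 + b/9
r(y) = -3
m(t) = 6 + t² (m(t) = t*t + 6 = t² + 6 = 6 + t²)
Q(C, G) = 81 (Q(C, G) = (-3)⁴ = 81)
Q(3, m(V(5))) + 7*0 = 81 + 7*0 = 81 + 0 = 81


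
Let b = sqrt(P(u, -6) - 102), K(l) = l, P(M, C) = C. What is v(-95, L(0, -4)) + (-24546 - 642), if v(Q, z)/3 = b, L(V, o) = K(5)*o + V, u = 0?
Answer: -25188 + 18*I*sqrt(3) ≈ -25188.0 + 31.177*I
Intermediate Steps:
L(V, o) = V + 5*o (L(V, o) = 5*o + V = V + 5*o)
b = 6*I*sqrt(3) (b = sqrt(-6 - 102) = sqrt(-108) = 6*I*sqrt(3) ≈ 10.392*I)
v(Q, z) = 18*I*sqrt(3) (v(Q, z) = 3*(6*I*sqrt(3)) = 18*I*sqrt(3))
v(-95, L(0, -4)) + (-24546 - 642) = 18*I*sqrt(3) + (-24546 - 642) = 18*I*sqrt(3) - 25188 = -25188 + 18*I*sqrt(3)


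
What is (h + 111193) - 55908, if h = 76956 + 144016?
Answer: 276257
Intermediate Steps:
h = 220972
(h + 111193) - 55908 = (220972 + 111193) - 55908 = 332165 - 55908 = 276257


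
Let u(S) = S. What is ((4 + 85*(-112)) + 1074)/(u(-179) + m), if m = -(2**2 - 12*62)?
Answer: -2814/187 ≈ -15.048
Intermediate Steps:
m = 740 (m = -(4 - 744) = -1*(-740) = 740)
((4 + 85*(-112)) + 1074)/(u(-179) + m) = ((4 + 85*(-112)) + 1074)/(-179 + 740) = ((4 - 9520) + 1074)/561 = (-9516 + 1074)*(1/561) = -8442*1/561 = -2814/187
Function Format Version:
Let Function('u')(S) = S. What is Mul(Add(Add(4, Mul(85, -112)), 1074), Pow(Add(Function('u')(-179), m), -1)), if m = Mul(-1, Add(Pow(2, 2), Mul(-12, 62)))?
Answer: Rational(-2814, 187) ≈ -15.048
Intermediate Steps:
m = 740 (m = Mul(-1, Add(4, -744)) = Mul(-1, -740) = 740)
Mul(Add(Add(4, Mul(85, -112)), 1074), Pow(Add(Function('u')(-179), m), -1)) = Mul(Add(Add(4, Mul(85, -112)), 1074), Pow(Add(-179, 740), -1)) = Mul(Add(Add(4, -9520), 1074), Pow(561, -1)) = Mul(Add(-9516, 1074), Rational(1, 561)) = Mul(-8442, Rational(1, 561)) = Rational(-2814, 187)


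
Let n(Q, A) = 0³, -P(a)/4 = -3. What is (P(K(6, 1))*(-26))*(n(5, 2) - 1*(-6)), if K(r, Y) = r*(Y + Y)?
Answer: -1872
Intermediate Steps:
K(r, Y) = 2*Y*r (K(r, Y) = r*(2*Y) = 2*Y*r)
P(a) = 12 (P(a) = -4*(-3) = 12)
n(Q, A) = 0
(P(K(6, 1))*(-26))*(n(5, 2) - 1*(-6)) = (12*(-26))*(0 - 1*(-6)) = -312*(0 + 6) = -312*6 = -1872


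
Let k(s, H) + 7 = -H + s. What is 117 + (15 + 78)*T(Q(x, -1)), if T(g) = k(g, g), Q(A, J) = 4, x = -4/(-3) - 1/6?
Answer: -534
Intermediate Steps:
x = 7/6 (x = -4*(-⅓) - 1*⅙ = 4/3 - ⅙ = 7/6 ≈ 1.1667)
k(s, H) = -7 + s - H (k(s, H) = -7 + (-H + s) = -7 + (s - H) = -7 + s - H)
T(g) = -7 (T(g) = -7 + g - g = -7)
117 + (15 + 78)*T(Q(x, -1)) = 117 + (15 + 78)*(-7) = 117 + 93*(-7) = 117 - 651 = -534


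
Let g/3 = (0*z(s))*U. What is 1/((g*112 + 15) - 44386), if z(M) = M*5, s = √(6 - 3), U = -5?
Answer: -1/44371 ≈ -2.2537e-5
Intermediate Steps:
s = √3 ≈ 1.7320
z(M) = 5*M
g = 0 (g = 3*((0*(5*√3))*(-5)) = 3*(0*(-5)) = 3*0 = 0)
1/((g*112 + 15) - 44386) = 1/((0*112 + 15) - 44386) = 1/((0 + 15) - 44386) = 1/(15 - 44386) = 1/(-44371) = -1/44371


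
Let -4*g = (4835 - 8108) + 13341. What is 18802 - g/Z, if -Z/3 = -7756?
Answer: 145829151/7756 ≈ 18802.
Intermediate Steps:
Z = 23268 (Z = -3*(-7756) = 23268)
g = -2517 (g = -((4835 - 8108) + 13341)/4 = -(-3273 + 13341)/4 = -1/4*10068 = -2517)
18802 - g/Z = 18802 - (-2517)/23268 = 18802 - 1*(-839/7756) = 18802 + 839/7756 = 145829151/7756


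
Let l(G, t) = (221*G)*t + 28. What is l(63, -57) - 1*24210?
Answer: -817793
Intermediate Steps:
l(G, t) = 28 + 221*G*t (l(G, t) = 221*G*t + 28 = 28 + 221*G*t)
l(63, -57) - 1*24210 = (28 + 221*63*(-57)) - 1*24210 = (28 - 793611) - 24210 = -793583 - 24210 = -817793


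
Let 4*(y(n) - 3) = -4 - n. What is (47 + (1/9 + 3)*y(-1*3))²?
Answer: 250000/81 ≈ 3086.4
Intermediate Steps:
y(n) = 2 - n/4 (y(n) = 3 + (-4 - n)/4 = 3 + (-1 - n/4) = 2 - n/4)
(47 + (1/9 + 3)*y(-1*3))² = (47 + (1/9 + 3)*(2 - (-1)*3/4))² = (47 + (⅑ + 3)*(2 - ¼*(-3)))² = (47 + 28*(2 + ¾)/9)² = (47 + (28/9)*(11/4))² = (47 + 77/9)² = (500/9)² = 250000/81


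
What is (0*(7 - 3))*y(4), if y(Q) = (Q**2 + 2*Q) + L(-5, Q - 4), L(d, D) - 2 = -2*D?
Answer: 0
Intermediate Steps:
L(d, D) = 2 - 2*D
y(Q) = 10 + Q**2 (y(Q) = (Q**2 + 2*Q) + (2 - 2*(Q - 4)) = (Q**2 + 2*Q) + (2 - 2*(-4 + Q)) = (Q**2 + 2*Q) + (2 + (8 - 2*Q)) = (Q**2 + 2*Q) + (10 - 2*Q) = 10 + Q**2)
(0*(7 - 3))*y(4) = (0*(7 - 3))*(10 + 4**2) = (0*4)*(10 + 16) = 0*26 = 0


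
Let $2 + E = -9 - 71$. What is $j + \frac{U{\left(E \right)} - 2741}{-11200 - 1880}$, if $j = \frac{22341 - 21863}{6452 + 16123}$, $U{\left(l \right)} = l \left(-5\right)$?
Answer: $\frac{3924971}{19685400} \approx 0.19938$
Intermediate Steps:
$E = -82$ ($E = -2 - 80 = -82$)
$U{\left(l \right)} = - 5 l$
$j = \frac{478}{22575} \approx 0.021174$
$j + \frac{U{\left(E \right)} - 2741}{-11200 - 1880} = \frac{478}{22575} + \frac{\left(-5\right) \left(-82\right) - 2741}{-11200 - 1880} = \frac{478}{22575} + \frac{410 - 2741}{-13080} = \frac{478}{22575} - - \frac{777}{4360} = \frac{478}{22575} + \frac{777}{4360} = \frac{3924971}{19685400}$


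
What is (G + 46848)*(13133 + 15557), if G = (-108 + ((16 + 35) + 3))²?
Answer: 1427729160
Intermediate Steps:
G = 2916 (G = (-108 + (51 + 3))² = (-108 + 54)² = (-54)² = 2916)
(G + 46848)*(13133 + 15557) = (2916 + 46848)*(13133 + 15557) = 49764*28690 = 1427729160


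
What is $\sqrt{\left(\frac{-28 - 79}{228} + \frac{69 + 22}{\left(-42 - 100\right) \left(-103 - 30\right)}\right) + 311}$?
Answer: $\frac{\sqrt{20344062603}}{8094} \approx 17.622$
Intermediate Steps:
$\sqrt{\left(\frac{-28 - 79}{228} + \frac{69 + 22}{\left(-42 - 100\right) \left(-103 - 30\right)}\right) + 311} = \sqrt{\left(\left(-28 - 79\right) \frac{1}{228} + \frac{91}{\left(-142\right) \left(-133\right)}\right) + 311} = \sqrt{\left(\left(-107\right) \frac{1}{228} + \frac{91}{18886}\right) + 311} = \sqrt{\left(- \frac{107}{228} + 91 \cdot \frac{1}{18886}\right) + 311} = \sqrt{\left(- \frac{107}{228} + \frac{13}{2698}\right) + 311} = \sqrt{- \frac{7519}{16188} + 311} = \sqrt{\frac{5026949}{16188}} = \frac{\sqrt{20344062603}}{8094}$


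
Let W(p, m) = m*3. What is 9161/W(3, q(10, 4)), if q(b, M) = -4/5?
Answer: -45805/12 ≈ -3817.1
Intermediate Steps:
q(b, M) = -⅘ (q(b, M) = -4*⅕ = -⅘)
W(p, m) = 3*m
9161/W(3, q(10, 4)) = 9161/((3*(-⅘))) = 9161/(-12/5) = 9161*(-5/12) = -45805/12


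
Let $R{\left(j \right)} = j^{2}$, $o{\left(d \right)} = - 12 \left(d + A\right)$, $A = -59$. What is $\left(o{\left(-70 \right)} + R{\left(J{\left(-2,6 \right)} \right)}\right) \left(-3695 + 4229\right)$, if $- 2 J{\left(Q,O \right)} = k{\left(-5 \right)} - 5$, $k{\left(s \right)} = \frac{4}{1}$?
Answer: $\frac{1653531}{2} \approx 8.2677 \cdot 10^{5}$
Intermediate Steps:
$k{\left(s \right)} = 4$ ($k{\left(s \right)} = 4 \cdot 1 = 4$)
$J{\left(Q,O \right)} = \frac{1}{2}$ ($J{\left(Q,O \right)} = - \frac{4 - 5}{2} = \left(- \frac{1}{2}\right) \left(-1\right) = \frac{1}{2}$)
$o{\left(d \right)} = 708 - 12 d$ ($o{\left(d \right)} = - 12 \left(d - 59\right) = - 12 \left(-59 + d\right) = 708 - 12 d$)
$\left(o{\left(-70 \right)} + R{\left(J{\left(-2,6 \right)} \right)}\right) \left(-3695 + 4229\right) = \left(\left(708 - -840\right) + \left(\frac{1}{2}\right)^{2}\right) \left(-3695 + 4229\right) = \left(\left(708 + 840\right) + \frac{1}{4}\right) 534 = \left(1548 + \frac{1}{4}\right) 534 = \frac{6193}{4} \cdot 534 = \frac{1653531}{2}$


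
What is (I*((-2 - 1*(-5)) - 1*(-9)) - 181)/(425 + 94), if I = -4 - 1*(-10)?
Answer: -109/519 ≈ -0.21002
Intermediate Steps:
I = 6 (I = -4 + 10 = 6)
(I*((-2 - 1*(-5)) - 1*(-9)) - 181)/(425 + 94) = (6*((-2 - 1*(-5)) - 1*(-9)) - 181)/(425 + 94) = (6*((-2 + 5) + 9) - 181)/519 = (6*(3 + 9) - 181)*(1/519) = (6*12 - 181)*(1/519) = (72 - 181)*(1/519) = -109*1/519 = -109/519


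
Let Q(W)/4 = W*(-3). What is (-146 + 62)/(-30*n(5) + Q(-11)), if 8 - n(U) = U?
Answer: -2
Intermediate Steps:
n(U) = 8 - U
Q(W) = -12*W (Q(W) = 4*(W*(-3)) = 4*(-3*W) = -12*W)
(-146 + 62)/(-30*n(5) + Q(-11)) = (-146 + 62)/(-30*(8 - 1*5) - 12*(-11)) = -84/(-30*(8 - 5) + 132) = -84/(-30*3 + 132) = -84/(-90 + 132) = -84/42 = (1/42)*(-84) = -2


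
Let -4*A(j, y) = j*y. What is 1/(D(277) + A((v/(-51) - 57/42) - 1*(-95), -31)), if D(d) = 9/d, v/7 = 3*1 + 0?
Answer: 263704/190545511 ≈ 0.0013839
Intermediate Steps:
v = 21 (v = 7*(3*1 + 0) = 7*(3 + 0) = 7*3 = 21)
A(j, y) = -j*y/4
1/(D(277) + A((v/(-51) - 57/42) - 1*(-95), -31)) = 1/(9/277 - ¼*((21/(-51) - 57/42) - 1*(-95))*(-31)) = 1/(9*(1/277) - ¼*((21*(-1/51) - 57*1/42) + 95)*(-31)) = 1/(9/277 - ¼*((-7/17 - 19/14) + 95)*(-31)) = 1/(9/277 - ¼*(-421/238 + 95)*(-31)) = 1/(9/277 - ¼*22189/238*(-31)) = 1/(9/277 + 687859/952) = 1/(190545511/263704) = 263704/190545511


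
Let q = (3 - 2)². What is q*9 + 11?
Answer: 20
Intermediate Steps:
q = 1 (q = 1² = 1)
q*9 + 11 = 1*9 + 11 = 9 + 11 = 20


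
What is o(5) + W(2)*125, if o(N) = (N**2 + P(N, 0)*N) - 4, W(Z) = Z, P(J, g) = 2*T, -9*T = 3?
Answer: 803/3 ≈ 267.67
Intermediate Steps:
T = -1/3 (T = -1/9*3 = -1/3 ≈ -0.33333)
P(J, g) = -2/3 (P(J, g) = 2*(-1/3) = -2/3)
o(N) = -4 + N**2 - 2*N/3 (o(N) = (N**2 - 2*N/3) - 4 = -4 + N**2 - 2*N/3)
o(5) + W(2)*125 = (-4 + 5**2 - 2/3*5) + 2*125 = (-4 + 25 - 10/3) + 250 = 53/3 + 250 = 803/3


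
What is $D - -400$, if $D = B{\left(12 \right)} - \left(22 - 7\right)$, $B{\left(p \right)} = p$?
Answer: $397$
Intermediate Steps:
$D = -3$ ($D = 12 - \left(22 - 7\right) = 12 - 15 = -3$)
$D - -400 = -3 - -400 = -3 + 400 = 397$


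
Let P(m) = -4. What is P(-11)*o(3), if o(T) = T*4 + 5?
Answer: -68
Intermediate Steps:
o(T) = 5 + 4*T (o(T) = 4*T + 5 = 5 + 4*T)
P(-11)*o(3) = -4*(5 + 4*3) = -4*(5 + 12) = -4*17 = -68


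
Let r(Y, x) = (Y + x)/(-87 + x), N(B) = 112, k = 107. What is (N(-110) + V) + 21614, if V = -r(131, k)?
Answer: 217141/10 ≈ 21714.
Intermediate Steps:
r(Y, x) = (Y + x)/(-87 + x)
V = -119/10 (V = -(131 + 107)/(-87 + 107) = -238/20 = -1*119/10 = -119/10 ≈ -11.900)
(N(-110) + V) + 21614 = (112 - 119/10) + 21614 = 1001/10 + 21614 = 217141/10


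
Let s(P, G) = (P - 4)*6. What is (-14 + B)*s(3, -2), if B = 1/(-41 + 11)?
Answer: 421/5 ≈ 84.200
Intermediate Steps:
s(P, G) = -24 + 6*P (s(P, G) = (-4 + P)*6 = -24 + 6*P)
B = -1/30 (B = 1/(-30) = -1/30 ≈ -0.033333)
(-14 + B)*s(3, -2) = (-14 - 1/30)*(-24 + 6*3) = -421*(-24 + 18)/30 = -421/30*(-6) = 421/5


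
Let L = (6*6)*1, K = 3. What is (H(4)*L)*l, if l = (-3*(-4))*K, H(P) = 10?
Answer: 12960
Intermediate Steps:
L = 36 (L = 36*1 = 36)
l = 36 (l = -3*(-4)*3 = 12*3 = 36)
(H(4)*L)*l = (10*36)*36 = 360*36 = 12960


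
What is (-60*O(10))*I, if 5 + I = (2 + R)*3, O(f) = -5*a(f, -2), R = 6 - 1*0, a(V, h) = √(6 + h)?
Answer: 11400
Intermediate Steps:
R = 6 (R = 6 + 0 = 6)
O(f) = -10 (O(f) = -5*√(6 - 2) = -5*√4 = -5*2 = -10)
I = 19 (I = -5 + (2 + 6)*3 = -5 + 8*3 = -5 + 24 = 19)
(-60*O(10))*I = -60*(-10)*19 = 600*19 = 11400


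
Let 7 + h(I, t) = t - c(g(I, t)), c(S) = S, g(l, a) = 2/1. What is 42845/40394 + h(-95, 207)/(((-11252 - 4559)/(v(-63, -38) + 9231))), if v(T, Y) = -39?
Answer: -3833700211/33614186 ≈ -114.05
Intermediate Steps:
g(l, a) = 2 (g(l, a) = 2*1 = 2)
h(I, t) = -9 + t (h(I, t) = -7 + (t - 1*2) = -7 + (t - 2) = -7 + (-2 + t) = -9 + t)
42845/40394 + h(-95, 207)/(((-11252 - 4559)/(v(-63, -38) + 9231))) = 42845/40394 + (-9 + 207)/(((-11252 - 4559)/(-39 + 9231))) = 42845*(1/40394) + 198/((-15811/9192)) = 2255/2126 + 198/((-15811*1/9192)) = 2255/2126 + 198/(-15811/9192) = 2255/2126 + 198*(-9192/15811) = 2255/2126 - 1820016/15811 = -3833700211/33614186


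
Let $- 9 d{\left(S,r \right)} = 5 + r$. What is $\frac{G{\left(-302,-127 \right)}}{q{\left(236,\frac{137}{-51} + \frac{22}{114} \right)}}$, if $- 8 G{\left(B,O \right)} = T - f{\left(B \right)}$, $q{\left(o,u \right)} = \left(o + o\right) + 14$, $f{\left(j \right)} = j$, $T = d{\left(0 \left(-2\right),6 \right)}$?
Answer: $- \frac{2707}{34992} \approx -0.077361$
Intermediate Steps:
$d{\left(S,r \right)} = - \frac{5}{9} - \frac{r}{9}$ ($d{\left(S,r \right)} = - \frac{5 + r}{9} = - \frac{5}{9} - \frac{r}{9}$)
$T = - \frac{11}{9}$ ($T = - \frac{5}{9} - \frac{2}{3} = - \frac{11}{9} \approx -1.2222$)
$q{\left(o,u \right)} = 14 + 2 o$ ($q{\left(o,u \right)} = 2 o + 14 = 14 + 2 o$)
$G{\left(B,O \right)} = \frac{11}{72} + \frac{B}{8}$ ($G{\left(B,O \right)} = - \frac{- \frac{11}{9} - B}{8} = \frac{11}{72} + \frac{B}{8}$)
$\frac{G{\left(-302,-127 \right)}}{q{\left(236,\frac{137}{-51} + \frac{22}{114} \right)}} = \frac{\frac{11}{72} + \frac{1}{8} \left(-302\right)}{14 + 2 \cdot 236} = \frac{\frac{11}{72} - \frac{151}{4}}{14 + 472} = - \frac{2707}{72 \cdot 486} = \left(- \frac{2707}{72}\right) \frac{1}{486} = - \frac{2707}{34992}$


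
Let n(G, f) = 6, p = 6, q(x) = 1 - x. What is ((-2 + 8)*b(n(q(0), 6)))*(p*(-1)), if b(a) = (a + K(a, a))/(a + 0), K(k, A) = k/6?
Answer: -42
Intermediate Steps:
K(k, A) = k/6 (K(k, A) = k*(⅙) = k/6)
b(a) = 7/6 (b(a) = (a + a/6)/(a + 0) = (7*a/6)/a = 7/6)
((-2 + 8)*b(n(q(0), 6)))*(p*(-1)) = ((-2 + 8)*(7/6))*(6*(-1)) = (6*(7/6))*(-6) = 7*(-6) = -42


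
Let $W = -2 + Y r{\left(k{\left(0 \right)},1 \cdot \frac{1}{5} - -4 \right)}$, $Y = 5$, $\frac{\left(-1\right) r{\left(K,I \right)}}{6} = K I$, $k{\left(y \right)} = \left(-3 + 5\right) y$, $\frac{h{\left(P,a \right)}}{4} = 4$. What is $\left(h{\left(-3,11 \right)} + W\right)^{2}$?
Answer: $196$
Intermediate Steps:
$h{\left(P,a \right)} = 16$ ($h{\left(P,a \right)} = 4 \cdot 4 = 16$)
$k{\left(y \right)} = 2 y$
$r{\left(K,I \right)} = - 6 I K$ ($r{\left(K,I \right)} = - 6 K I = - 6 I K$)
$W = -2$ ($W = -2 + 5 \left(- 6 \left(1 \cdot \frac{1}{5} - -4\right) 2 \cdot 0\right) = -2 + 5 \left(\left(-6\right) \left(1 \cdot \frac{1}{5} + 4\right) 0\right) = -2 + 5 \left(\left(-6\right) \left(\frac{1}{5} + 4\right) 0\right) = -2 + 5 \left(\left(-6\right) \frac{21}{5} \cdot 0\right) = -2 + 5 \cdot 0 = -2 + 0 = -2$)
$\left(h{\left(-3,11 \right)} + W\right)^{2} = \left(16 - 2\right)^{2} = 14^{2} = 196$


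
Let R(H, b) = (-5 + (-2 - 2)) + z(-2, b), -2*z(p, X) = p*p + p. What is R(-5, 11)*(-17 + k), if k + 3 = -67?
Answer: 870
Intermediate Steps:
k = -70 (k = -3 - 67 = -70)
z(p, X) = -p/2 - p²/2 (z(p, X) = -(p*p + p)/2 = -(p² + p)/2 = -(p + p²)/2 = -p/2 - p²/2)
R(H, b) = -10 (R(H, b) = (-5 + (-2 - 2)) - ½*(-2)*(1 - 2) = (-5 - 4) - ½*(-2)*(-1) = -9 - 1 = -10)
R(-5, 11)*(-17 + k) = -10*(-17 - 70) = -10*(-87) = 870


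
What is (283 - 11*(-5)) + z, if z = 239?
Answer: 577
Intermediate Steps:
(283 - 11*(-5)) + z = (283 - 11*(-5)) + 239 = (283 + 55) + 239 = 338 + 239 = 577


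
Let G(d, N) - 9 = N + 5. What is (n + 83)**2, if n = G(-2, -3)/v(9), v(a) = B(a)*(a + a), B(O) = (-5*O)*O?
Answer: 366096393481/53144100 ≈ 6888.8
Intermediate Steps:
B(O) = -5*O**2
G(d, N) = 14 + N (G(d, N) = 9 + (N + 5) = 9 + (5 + N) = 14 + N)
v(a) = -10*a**3 (v(a) = (-5*a**2)*(a + a) = (-5*a**2)*(2*a) = -10*a**3)
n = -11/7290 (n = (14 - 3)/((-10*9**3)) = 11/((-10*729)) = 11/(-7290) = 11*(-1/7290) = -11/7290 ≈ -0.0015089)
(n + 83)**2 = (-11/7290 + 83)**2 = (605059/7290)**2 = 366096393481/53144100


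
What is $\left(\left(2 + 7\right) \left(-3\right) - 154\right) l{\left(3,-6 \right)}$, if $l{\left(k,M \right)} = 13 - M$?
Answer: $-3439$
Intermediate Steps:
$\left(\left(2 + 7\right) \left(-3\right) - 154\right) l{\left(3,-6 \right)} = \left(\left(2 + 7\right) \left(-3\right) - 154\right) \left(13 - -6\right) = \left(9 \left(-3\right) - 154\right) \left(13 + 6\right) = \left(-27 - 154\right) 19 = \left(-181\right) 19 = -3439$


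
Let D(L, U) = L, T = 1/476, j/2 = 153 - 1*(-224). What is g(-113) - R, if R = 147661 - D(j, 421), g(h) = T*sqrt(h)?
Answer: -146907 + I*sqrt(113)/476 ≈ -1.4691e+5 + 0.022332*I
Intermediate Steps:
j = 754 (j = 2*(153 - 1*(-224)) = 2*(153 + 224) = 2*377 = 754)
T = 1/476 ≈ 0.0021008
g(h) = sqrt(h)/476
R = 146907 (R = 147661 - 1*754 = 147661 - 754 = 146907)
g(-113) - R = sqrt(-113)/476 - 1*146907 = (I*sqrt(113))/476 - 146907 = I*sqrt(113)/476 - 146907 = -146907 + I*sqrt(113)/476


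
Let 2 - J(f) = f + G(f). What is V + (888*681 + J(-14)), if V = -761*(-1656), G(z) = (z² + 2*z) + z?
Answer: 1864806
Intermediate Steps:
G(z) = z² + 3*z
J(f) = 2 - f - f*(3 + f) (J(f) = 2 - (f + f*(3 + f)) = 2 + (-f - f*(3 + f)) = 2 - f - f*(3 + f))
V = 1260216
V + (888*681 + J(-14)) = 1260216 + (888*681 + (2 - 1*(-14) - 1*(-14)*(3 - 14))) = 1260216 + (604728 + (2 + 14 - 1*(-14)*(-11))) = 1260216 + (604728 + (2 + 14 - 154)) = 1260216 + (604728 - 138) = 1260216 + 604590 = 1864806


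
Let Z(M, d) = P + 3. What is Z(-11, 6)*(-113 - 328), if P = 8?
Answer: -4851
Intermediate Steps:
Z(M, d) = 11 (Z(M, d) = 8 + 3 = 11)
Z(-11, 6)*(-113 - 328) = 11*(-113 - 328) = 11*(-441) = -4851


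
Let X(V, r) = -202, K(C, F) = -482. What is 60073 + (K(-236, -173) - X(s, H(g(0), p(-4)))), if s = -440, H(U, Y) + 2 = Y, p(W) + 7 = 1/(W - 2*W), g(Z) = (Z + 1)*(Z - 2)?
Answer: 59793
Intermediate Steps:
g(Z) = (1 + Z)*(-2 + Z)
p(W) = -7 - 1/W (p(W) = -7 + 1/(W - 2*W) = -7 + 1/(-W) = -7 - 1/W)
H(U, Y) = -2 + Y
60073 + (K(-236, -173) - X(s, H(g(0), p(-4)))) = 60073 + (-482 - 1*(-202)) = 60073 + (-482 + 202) = 60073 - 280 = 59793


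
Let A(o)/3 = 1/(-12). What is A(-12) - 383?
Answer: -1533/4 ≈ -383.25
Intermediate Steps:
A(o) = -1/4 (A(o) = 3/(-12) = 3*(-1/12) = -1/4)
A(-12) - 383 = -1/4 - 383 = -1533/4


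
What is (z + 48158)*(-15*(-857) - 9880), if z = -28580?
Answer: 58244550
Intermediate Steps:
(z + 48158)*(-15*(-857) - 9880) = (-28580 + 48158)*(-15*(-857) - 9880) = 19578*(12855 - 9880) = 19578*2975 = 58244550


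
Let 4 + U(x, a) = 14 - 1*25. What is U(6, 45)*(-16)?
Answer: 240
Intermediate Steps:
U(x, a) = -15 (U(x, a) = -4 + (14 - 1*25) = -4 + (14 - 25) = -4 - 11 = -15)
U(6, 45)*(-16) = -15*(-16) = 240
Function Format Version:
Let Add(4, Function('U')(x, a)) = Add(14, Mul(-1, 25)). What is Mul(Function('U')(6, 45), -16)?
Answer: 240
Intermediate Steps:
Function('U')(x, a) = -15 (Function('U')(x, a) = Add(-4, Add(14, Mul(-1, 25))) = Add(-4, Add(14, -25)) = Add(-4, -11) = -15)
Mul(Function('U')(6, 45), -16) = Mul(-15, -16) = 240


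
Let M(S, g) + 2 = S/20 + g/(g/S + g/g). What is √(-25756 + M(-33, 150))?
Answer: I*√436053085/130 ≈ 160.63*I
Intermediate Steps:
M(S, g) = -2 + S/20 + g/(1 + g/S) (M(S, g) = -2 + (S/20 + g/(g/S + g/g)) = -2 + (S*(1/20) + g/(g/S + 1)) = -2 + (S/20 + g/(1 + g/S)) = -2 + S/20 + g/(1 + g/S))
√(-25756 + M(-33, 150)) = √(-25756 + ((-33)² - 40*(-33) - 40*150 + 21*(-33)*150)/(20*(-33 + 150))) = √(-25756 + (1/20)*(1089 + 1320 - 6000 - 103950)/117) = √(-25756 + (1/20)*(1/117)*(-107541)) = √(-25756 - 11949/260) = √(-6708509/260) = I*√436053085/130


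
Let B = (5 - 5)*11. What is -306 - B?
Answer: -306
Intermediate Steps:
B = 0 (B = 0*11 = 0)
-306 - B = -306 - 1*0 = -306 + 0 = -306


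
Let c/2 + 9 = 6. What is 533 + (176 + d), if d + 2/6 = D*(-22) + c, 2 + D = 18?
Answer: 1052/3 ≈ 350.67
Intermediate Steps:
c = -6 (c = -18 + 2*6 = -18 + 12 = -6)
D = 16 (D = -2 + 18 = 16)
d = -1075/3 (d = -1/3 + (16*(-22) - 6) = -1/3 + (-352 - 6) = -1/3 - 358 = -1075/3 ≈ -358.33)
533 + (176 + d) = 533 + (176 - 1075/3) = 533 - 547/3 = 1052/3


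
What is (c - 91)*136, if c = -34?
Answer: -17000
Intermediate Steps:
(c - 91)*136 = (-34 - 91)*136 = -125*136 = -17000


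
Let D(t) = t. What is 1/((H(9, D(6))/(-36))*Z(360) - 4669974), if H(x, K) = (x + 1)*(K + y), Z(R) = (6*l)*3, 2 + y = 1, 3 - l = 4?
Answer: -1/4669949 ≈ -2.1414e-7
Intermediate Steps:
l = -1 (l = 3 - 1*4 = 3 - 4 = -1)
y = -1 (y = -2 + 1 = -1)
Z(R) = -18 (Z(R) = (6*(-1))*3 = -6*3 = -18)
H(x, K) = (1 + x)*(-1 + K) (H(x, K) = (x + 1)*(K - 1) = (1 + x)*(-1 + K))
1/((H(9, D(6))/(-36))*Z(360) - 4669974) = 1/(((-1 + 6 - 1*9 + 6*9)/(-36))*(-18) - 4669974) = 1/(((-1 + 6 - 9 + 54)*(-1/36))*(-18) - 4669974) = 1/((50*(-1/36))*(-18) - 4669974) = 1/(-25/18*(-18) - 4669974) = 1/(25 - 4669974) = 1/(-4669949) = -1/4669949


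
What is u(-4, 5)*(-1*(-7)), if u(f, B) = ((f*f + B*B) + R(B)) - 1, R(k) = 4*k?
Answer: 420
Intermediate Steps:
u(f, B) = -1 + B² + f² + 4*B (u(f, B) = ((f*f + B*B) + 4*B) - 1 = ((f² + B²) + 4*B) - 1 = ((B² + f²) + 4*B) - 1 = (B² + f² + 4*B) - 1 = -1 + B² + f² + 4*B)
u(-4, 5)*(-1*(-7)) = (-1 + 5² + (-4)² + 4*5)*(-1*(-7)) = (-1 + 25 + 16 + 20)*7 = 60*7 = 420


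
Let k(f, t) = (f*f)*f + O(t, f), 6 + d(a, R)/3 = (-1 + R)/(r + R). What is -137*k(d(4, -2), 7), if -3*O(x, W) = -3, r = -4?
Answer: 4922273/8 ≈ 6.1528e+5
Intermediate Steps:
O(x, W) = 1 (O(x, W) = -⅓*(-3) = 1)
d(a, R) = -18 + 3*(-1 + R)/(-4 + R) (d(a, R) = -18 + 3*((-1 + R)/(-4 + R)) = -18 + 3*(-1 + R)/(-4 + R))
k(f, t) = 1 + f³ (k(f, t) = (f*f)*f + 1 = f²*f + 1 = f³ + 1 = 1 + f³)
-137*k(d(4, -2), 7) = -137*(1 + (3*(23 - 5*(-2))/(-4 - 2))³) = -137*(1 + (3*(23 + 10)/(-6))³) = -137*(1 + (3*(-⅙)*33)³) = -137*(1 + (-33/2)³) = -137*(1 - 35937/8) = -137*(-35929/8) = 4922273/8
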